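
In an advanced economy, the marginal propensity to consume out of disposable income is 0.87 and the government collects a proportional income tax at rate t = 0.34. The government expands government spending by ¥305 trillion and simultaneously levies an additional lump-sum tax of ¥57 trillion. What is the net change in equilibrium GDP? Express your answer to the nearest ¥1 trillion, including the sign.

Expenditure multiplier = 1/(1 − c(1−t)) = 1/(1 − 0.87×0.66) = 1/0.4258 ≈ 2.349.
ΔG contributes k·ΔG = (+¥305 trillion) / 0.4258 ≈ +¥716.3 trillion.
ΔT of +¥57 trillion changes first-round spending by −c·ΔT = −¥49.59 trillion, contributing k·(−c·ΔT) = (−¥49.59 trillion) / 0.4258 ≈ −¥116.5 trillion.
Net ΔY = k(ΔG − c·ΔT) = (+¥255.41 trillion) / 0.4258 ≈ +¥600 trillion.

+¥600 trillion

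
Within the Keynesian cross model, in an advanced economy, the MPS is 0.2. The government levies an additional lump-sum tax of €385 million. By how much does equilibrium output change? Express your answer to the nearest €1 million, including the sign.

MPC = 1 − MPS = 1 − 0.2 = 0.8.
A lump-sum tax change of +€385 million shifts disposable income by −€385 million; first-round consumption changes by −c × ΔT = −0.8 × (+€385 million) = −€308 million.
Expenditure multiplier = 1/(1 − MPC) = 1/(1 − 0.8) = 1/0.2 = 5.
The tax multiplier is −c × k = −4, so ΔY = k × (−c·ΔT) = (−€308 million) / 0.2 = −€1,540 million.

−€1,540 million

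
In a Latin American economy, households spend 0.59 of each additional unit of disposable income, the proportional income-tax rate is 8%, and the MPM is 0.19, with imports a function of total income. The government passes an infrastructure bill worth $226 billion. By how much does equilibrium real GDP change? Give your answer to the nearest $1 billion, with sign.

+$349 billion

Government-spending multiplier = 1/(1 − c(1−t) + m) = 1/(1 − 0.59×0.92 + 0.19) = 1/0.6472 ≈ 1.545.
ΔY = k × ΔG = (+$226 billion) / 0.6472 ≈ +$349 billion.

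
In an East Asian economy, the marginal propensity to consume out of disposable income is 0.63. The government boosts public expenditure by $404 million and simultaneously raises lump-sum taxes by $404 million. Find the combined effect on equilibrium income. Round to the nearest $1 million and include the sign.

+$404 million

Expenditure multiplier = 1/(1 − MPC) = 1/(1 − 0.63) = 1/0.37 ≈ 2.703.
ΔG contributes k·ΔG = (+$404 million) / 0.37 ≈ +$1,091.9 million.
ΔT of +$404 million changes first-round spending by −c·ΔT = −$254.52 million, contributing k·(−c·ΔT) = (−$254.52 million) / 0.37 ≈ −$687.9 million.
With ΔG = ΔT and no other leakages, the balanced-budget multiplier is 1, so ΔY = ΔG = +$404 million.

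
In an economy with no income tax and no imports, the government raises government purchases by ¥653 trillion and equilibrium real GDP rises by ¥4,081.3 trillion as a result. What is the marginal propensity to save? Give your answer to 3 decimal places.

0.160

Implied spending multiplier k = ΔY/ΔG = 4,081.3/653 ≈ 6.2501.
Since k = 1/(1 − MPC), MPC = 1 − 1/k = 1 − ΔG/ΔY = 1 − 653/4,081.3 ≈ 0.840.
MPS = 1 − MPC = 0.160.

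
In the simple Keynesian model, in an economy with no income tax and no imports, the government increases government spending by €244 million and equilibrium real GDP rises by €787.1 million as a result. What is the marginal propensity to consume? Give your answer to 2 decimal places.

0.69

Implied spending multiplier k = ΔY/ΔG = 787.1/244 ≈ 3.2258.
Since k = 1/(1 − MPC), MPC = 1 − 1/k = 1 − ΔG/ΔY = 1 − 244/787.1 ≈ 0.69.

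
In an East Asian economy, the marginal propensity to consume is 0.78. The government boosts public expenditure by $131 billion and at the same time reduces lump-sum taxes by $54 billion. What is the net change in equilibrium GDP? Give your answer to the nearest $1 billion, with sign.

Expenditure multiplier = 1/(1 − MPC) = 1/(1 − 0.78) = 1/0.22 ≈ 4.545.
ΔG contributes k·ΔG = (+$131 billion) / 0.22 ≈ +$595.5 billion.
ΔT of −$54 billion changes first-round spending by −c·ΔT = +$42.12 billion, contributing k·(−c·ΔT) = (+$42.12 billion) / 0.22 ≈ +$191.5 billion.
Net ΔY = k(ΔG − c·ΔT) = (+$173.12 billion) / 0.22 ≈ +$787 billion.

+$787 billion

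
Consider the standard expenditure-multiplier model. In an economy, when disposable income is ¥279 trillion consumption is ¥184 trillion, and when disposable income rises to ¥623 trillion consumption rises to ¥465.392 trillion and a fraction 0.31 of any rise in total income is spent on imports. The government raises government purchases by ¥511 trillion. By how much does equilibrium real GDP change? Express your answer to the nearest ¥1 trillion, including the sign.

MPC = ΔC/ΔYd = (465.392 − 184)/(623 − 279) = 281.392/344 = 0.818.
Spending multiplier = 1/(1 − c + m) = 1/(1 − 0.818 + 0.31) = 1/0.492 ≈ 2.033.
ΔY = k × ΔG = (+¥511 trillion) / 0.492 ≈ +¥1,039 trillion.

+¥1,039 trillion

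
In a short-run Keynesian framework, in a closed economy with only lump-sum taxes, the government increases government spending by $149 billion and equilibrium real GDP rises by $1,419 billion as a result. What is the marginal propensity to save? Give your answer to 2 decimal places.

0.11

Implied spending multiplier k = ΔY/ΔG = 1,419/149 ≈ 9.5235.
Since k = 1/(1 − MPC), MPC = 1 − 1/k = 1 − ΔG/ΔY = 1 − 149/1,419 ≈ 0.89.
MPS = 1 − MPC = 0.11.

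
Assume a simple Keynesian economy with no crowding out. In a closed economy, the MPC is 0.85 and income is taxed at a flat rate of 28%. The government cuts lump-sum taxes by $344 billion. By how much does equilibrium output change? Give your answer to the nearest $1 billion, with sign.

+$754 billion

A lump-sum tax change of −$344 billion shifts disposable income by +$344 billion; first-round consumption changes by −c × ΔT = −0.85 × (−$344 billion) = +$292.4 billion.
Expenditure multiplier = 1/(1 − c(1−t)) = 1/(1 − 0.85×0.72) = 1/0.388 ≈ 2.577.
The tax multiplier is −c × k ≈ −2.191, so ΔY = k × (−c·ΔT) = (+$292.4 billion) / 0.388 ≈ +$754 billion.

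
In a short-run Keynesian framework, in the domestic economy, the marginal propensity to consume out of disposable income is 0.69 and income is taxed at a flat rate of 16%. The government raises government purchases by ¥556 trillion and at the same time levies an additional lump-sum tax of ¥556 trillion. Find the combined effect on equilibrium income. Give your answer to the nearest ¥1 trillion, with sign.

Expenditure multiplier = 1/(1 − c(1−t)) = 1/(1 − 0.69×0.84) = 1/0.4204 ≈ 2.379.
ΔG contributes k·ΔG = (+¥556 trillion) / 0.4204 ≈ +¥1,322.5 trillion.
ΔT of +¥556 trillion changes first-round spending by −c·ΔT = −¥383.64 trillion, contributing k·(−c·ΔT) = (−¥383.64 trillion) / 0.4204 ≈ −¥912.6 trillion.
Net ΔY = k(ΔG − c·ΔT) = (+¥172.36 trillion) / 0.4204 ≈ +¥410 trillion.

+¥410 trillion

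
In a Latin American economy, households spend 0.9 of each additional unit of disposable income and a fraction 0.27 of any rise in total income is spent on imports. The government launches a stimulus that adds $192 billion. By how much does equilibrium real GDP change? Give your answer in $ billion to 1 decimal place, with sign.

Spending multiplier = 1/(1 − c + m) = 1/(1 − 0.9 + 0.27) = 1/0.37 ≈ 2.703.
ΔY = k × ΔG = (+$192 billion) / 0.37 ≈ +$518.9 billion.

+$518.9 billion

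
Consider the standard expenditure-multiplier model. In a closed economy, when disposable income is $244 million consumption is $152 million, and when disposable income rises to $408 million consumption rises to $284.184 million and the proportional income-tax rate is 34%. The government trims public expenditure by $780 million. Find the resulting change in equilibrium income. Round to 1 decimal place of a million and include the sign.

MPC = ΔC/ΔYd = (284.184 − 152)/(408 − 244) = 132.184/164 = 0.806.
Expenditure multiplier = 1/(1 − c(1−t)) = 1/(1 − 0.806×0.66) = 1/0.46804 ≈ 2.137.
ΔY = k × ΔG = (−$780 million) / 0.46804 ≈ −$1,666.5 million.

−$1,666.5 million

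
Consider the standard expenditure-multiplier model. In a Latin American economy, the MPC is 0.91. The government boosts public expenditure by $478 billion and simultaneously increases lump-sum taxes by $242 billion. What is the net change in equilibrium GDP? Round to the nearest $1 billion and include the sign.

Expenditure multiplier = 1/(1 − MPC) = 1/(1 − 0.91) = 1/0.09 ≈ 11.111.
ΔG contributes k·ΔG = (+$478 billion) / 0.09 ≈ +$5,311.1 billion.
ΔT of +$242 billion changes first-round spending by −c·ΔT = −$220.22 billion, contributing k·(−c·ΔT) = (−$220.22 billion) / 0.09 ≈ −$2,446.9 billion.
Net ΔY = k(ΔG − c·ΔT) = (+$257.78 billion) / 0.09 ≈ +$2,864 billion.

+$2,864 billion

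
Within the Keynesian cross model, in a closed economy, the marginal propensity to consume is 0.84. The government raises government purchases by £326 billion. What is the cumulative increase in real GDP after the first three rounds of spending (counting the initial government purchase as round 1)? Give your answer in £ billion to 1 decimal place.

£829.9 billion

Round 1 adds ΔG = £326 billion; each later round is MPC = 0.84 times the previous.
After 3 rounds: 326 + 273.84 + 230.0256 = ΔG·(1 − c^3)/(1 − c) = 326 × (1 − 0.592704)/0.16 ≈ £829.9 billion.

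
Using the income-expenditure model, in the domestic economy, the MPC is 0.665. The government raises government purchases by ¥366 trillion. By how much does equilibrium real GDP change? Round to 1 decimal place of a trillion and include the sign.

+¥1,092.5 trillion

Expenditure multiplier = 1/(1 − MPC) = 1/(1 − 0.665) = 1/0.335 ≈ 2.985.
ΔY = k × ΔG = (+¥366 trillion) / 0.335 ≈ +¥1,092.5 trillion.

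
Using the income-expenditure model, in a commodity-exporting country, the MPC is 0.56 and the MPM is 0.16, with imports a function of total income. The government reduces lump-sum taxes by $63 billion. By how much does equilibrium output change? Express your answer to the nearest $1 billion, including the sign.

+$59 billion

A lump-sum tax change of −$63 billion shifts disposable income by +$63 billion; first-round consumption changes by −c × ΔT = −0.56 × (−$63 billion) = +$35.28 billion.
Expenditure multiplier = 1/(1 − c + m) = 1/(1 − 0.56 + 0.16) = 1/0.6 ≈ 1.667.
The tax multiplier is −c × k ≈ −0.933, so ΔY = k × (−c·ΔT) = (+$35.28 billion) / 0.6 ≈ +$59 billion.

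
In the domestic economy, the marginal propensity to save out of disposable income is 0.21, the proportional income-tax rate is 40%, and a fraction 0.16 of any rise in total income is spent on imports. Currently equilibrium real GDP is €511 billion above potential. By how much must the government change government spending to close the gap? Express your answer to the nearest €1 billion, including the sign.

−€351 billion

MPC = 1 − MPS = 1 − 0.21 = 0.79.
Spending multiplier = 1/(1 − c(1−t) + m) = 1/(1 − 0.79×0.6 + 0.16) = 1/0.686 ≈ 1.458.
Need ΔY = −€511 billion, so ΔG = ΔY/k = (−€511 billion) × 0.686 ≈ −€351 billion.
The government should cut government spending by €351 billion.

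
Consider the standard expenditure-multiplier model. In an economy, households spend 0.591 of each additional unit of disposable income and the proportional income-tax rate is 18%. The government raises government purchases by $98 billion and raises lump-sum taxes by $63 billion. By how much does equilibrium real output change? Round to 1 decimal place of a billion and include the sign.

Expenditure multiplier = 1/(1 − c(1−t)) = 1/(1 − 0.591×0.82) = 1/0.51538 ≈ 1.94.
ΔG contributes k·ΔG = (+$98 billion) / 0.51538 ≈ +$190.2 billion.
ΔT of +$63 billion changes first-round spending by −c·ΔT = −$37.233 billion, contributing k·(−c·ΔT) = (−$37.233 billion) / 0.51538 ≈ −$72.2 billion.
Net ΔY = k(ΔG − c·ΔT) = (+$60.767 billion) / 0.51538 ≈ +$117.9 billion.

+$117.9 billion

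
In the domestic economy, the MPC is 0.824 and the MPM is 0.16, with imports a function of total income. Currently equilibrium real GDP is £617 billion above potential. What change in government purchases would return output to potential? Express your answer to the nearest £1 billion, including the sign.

−£207 billion

Spending multiplier = 1/(1 − c + m) = 1/(1 − 0.824 + 0.16) = 1/0.336 ≈ 2.976.
Need ΔY = −£617 billion, so ΔG = ΔY/k = (−£617 billion) × 0.336 ≈ −£207 billion.
The government should cut government purchases by £207 billion.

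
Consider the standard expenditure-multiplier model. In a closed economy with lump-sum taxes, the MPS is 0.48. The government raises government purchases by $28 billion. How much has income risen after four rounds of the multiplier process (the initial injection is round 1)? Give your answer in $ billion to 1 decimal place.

MPC = 1 − MPS = 1 − 0.48 = 0.52.
Round 1 adds ΔG = $28 billion; each later round is MPC = 0.52 times the previous.
After 4 rounds: 28 + 14.56 + 7.5712 + 3.937024 = ΔG·(1 − c^4)/(1 − c) = 28 × (1 − 0.07311616)/0.48 ≈ $54.1 billion.

$54.1 billion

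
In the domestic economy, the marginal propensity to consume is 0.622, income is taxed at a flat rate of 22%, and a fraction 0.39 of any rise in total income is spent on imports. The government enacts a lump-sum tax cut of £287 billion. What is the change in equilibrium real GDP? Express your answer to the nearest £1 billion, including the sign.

+£197 billion

A lump-sum tax change of −£287 billion shifts disposable income by +£287 billion; first-round consumption changes by −c × ΔT = −0.622 × (−£287 billion) = +£178.514 billion.
Expenditure multiplier = 1/(1 − c(1−t) + m) = 1/(1 − 0.622×0.78 + 0.39) = 1/0.90484 ≈ 1.105.
The tax multiplier is −c × k ≈ −0.687, so ΔY = k × (−c·ΔT) = (+£178.514 billion) / 0.90484 ≈ +£197 billion.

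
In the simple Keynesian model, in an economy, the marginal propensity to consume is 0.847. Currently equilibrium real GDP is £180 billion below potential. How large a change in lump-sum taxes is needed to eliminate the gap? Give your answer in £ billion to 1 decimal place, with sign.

Spending multiplier = 1/(1 − MPC) = 1/(1 − 0.847) = 1/0.153 ≈ 6.536.
Tax multiplier = −c·k = −0.847/0.153 ≈ −5.536. Need ΔY = +£180 billion, so ΔT = ΔY/(−c·k) = −(+£180 billion) × 0.153 / 0.847 ≈ −£32.5 billion.
The government should cut lump-sum taxes by £32.5 billion.

−£32.5 billion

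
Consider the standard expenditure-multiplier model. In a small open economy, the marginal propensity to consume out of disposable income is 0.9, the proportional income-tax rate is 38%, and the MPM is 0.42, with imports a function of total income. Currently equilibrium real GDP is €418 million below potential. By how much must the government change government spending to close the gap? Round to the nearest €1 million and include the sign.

Spending multiplier = 1/(1 − c(1−t) + m) = 1/(1 − 0.9×0.62 + 0.42) = 1/0.862 ≈ 1.16.
Need ΔY = +€418 million, so ΔG = ΔY/k = (+€418 million) × 0.862 ≈ +€360 million.
The government should increase government spending by €360 million.

+€360 million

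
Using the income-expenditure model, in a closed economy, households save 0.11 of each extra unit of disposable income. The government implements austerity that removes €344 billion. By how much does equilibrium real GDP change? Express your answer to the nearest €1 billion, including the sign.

MPC = 1 − MPS = 1 − 0.11 = 0.89.
Spending multiplier = 1/(1 − MPC) = 1/(1 − 0.89) = 1/0.11 ≈ 9.091.
ΔY = k × ΔG = (−€344 billion) / 0.11 ≈ −€3,127 billion.

−€3,127 billion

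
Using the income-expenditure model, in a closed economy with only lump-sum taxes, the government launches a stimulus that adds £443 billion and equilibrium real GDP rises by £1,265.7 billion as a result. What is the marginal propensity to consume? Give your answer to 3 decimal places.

0.650

Implied spending multiplier k = ΔY/ΔG = 1,265.7/443 ≈ 2.8571.
Since k = 1/(1 − MPC), MPC = 1 − 1/k = 1 − ΔG/ΔY = 1 − 443/1,265.7 ≈ 0.650.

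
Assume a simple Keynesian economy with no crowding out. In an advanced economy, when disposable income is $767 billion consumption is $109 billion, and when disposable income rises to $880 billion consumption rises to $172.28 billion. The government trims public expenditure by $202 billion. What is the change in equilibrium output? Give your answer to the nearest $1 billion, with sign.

MPC = ΔC/ΔYd = (172.28 − 109)/(880 − 767) = 63.28/113 = 0.56.
Expenditure multiplier = 1/(1 − MPC) = 1/(1 − 0.56) = 1/0.44 ≈ 2.273.
ΔY = k × ΔG = (−$202 billion) / 0.44 ≈ −$459 billion.

−$459 billion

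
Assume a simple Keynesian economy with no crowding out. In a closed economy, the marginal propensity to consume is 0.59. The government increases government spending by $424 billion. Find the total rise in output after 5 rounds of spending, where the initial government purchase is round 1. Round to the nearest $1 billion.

Round 1 adds ΔG = $424 billion; each later round is MPC = 0.59 times the previous.
After 5 rounds: 424 + 250.16 + 147.5944 + 87.080696 + 51.37761064 = ΔG·(1 − c^5)/(1 − c) = 424 × (1 − 0.0714924299)/0.41 ≈ $960 billion.

$960 billion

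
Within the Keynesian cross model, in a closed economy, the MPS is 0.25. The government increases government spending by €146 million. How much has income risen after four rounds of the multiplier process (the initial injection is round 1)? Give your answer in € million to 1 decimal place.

MPC = 1 − MPS = 1 − 0.25 = 0.75.
Round 1 adds ΔG = €146 million; each later round is MPC = 0.75 times the previous.
After 4 rounds: 146 + 109.5 + 82.125 + 61.59375 = ΔG·(1 − c^4)/(1 − c) = 146 × (1 − 0.31640625)/0.25 ≈ €399.2 million.

€399.2 million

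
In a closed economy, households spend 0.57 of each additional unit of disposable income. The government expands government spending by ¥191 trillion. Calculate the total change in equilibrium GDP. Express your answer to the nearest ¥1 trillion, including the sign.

Spending multiplier = 1/(1 − MPC) = 1/(1 − 0.57) = 1/0.43 ≈ 2.326.
ΔY = k × ΔG = (+¥191 trillion) / 0.43 ≈ +¥444 trillion.

+¥444 trillion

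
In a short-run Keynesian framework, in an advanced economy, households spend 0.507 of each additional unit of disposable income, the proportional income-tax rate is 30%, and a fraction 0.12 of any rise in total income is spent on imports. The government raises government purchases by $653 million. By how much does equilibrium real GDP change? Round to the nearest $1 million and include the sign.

Spending multiplier = 1/(1 − c(1−t) + m) = 1/(1 − 0.507×0.7 + 0.12) = 1/0.7651 ≈ 1.307.
ΔY = k × ΔG = (+$653 million) / 0.7651 ≈ +$853 million.

+$853 million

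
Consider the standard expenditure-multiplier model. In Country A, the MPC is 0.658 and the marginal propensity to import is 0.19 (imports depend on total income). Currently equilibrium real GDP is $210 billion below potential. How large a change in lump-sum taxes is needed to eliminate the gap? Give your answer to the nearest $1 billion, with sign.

Spending multiplier = 1/(1 − c + m) = 1/(1 − 0.658 + 0.19) = 1/0.532 ≈ 1.88.
Tax multiplier = −c·k = −0.658/0.532 ≈ −1.237. Need ΔY = +$210 billion, so ΔT = ΔY/(−c·k) = −(+$210 billion) × 0.532 / 0.658 ≈ −$170 billion.
The government should cut lump-sum taxes by $170 billion.

−$170 billion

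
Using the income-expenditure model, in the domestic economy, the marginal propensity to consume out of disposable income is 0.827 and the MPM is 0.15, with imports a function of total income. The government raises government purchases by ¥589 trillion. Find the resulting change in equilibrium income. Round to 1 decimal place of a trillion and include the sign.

Government-spending multiplier = 1/(1 − c + m) = 1/(1 − 0.827 + 0.15) = 1/0.323 ≈ 3.096.
ΔY = k × ΔG = (+¥589 trillion) / 0.323 ≈ +¥1,823.5 trillion.

+¥1,823.5 trillion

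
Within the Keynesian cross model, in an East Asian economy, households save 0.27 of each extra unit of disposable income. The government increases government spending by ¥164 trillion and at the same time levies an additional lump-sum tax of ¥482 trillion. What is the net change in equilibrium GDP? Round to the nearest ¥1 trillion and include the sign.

MPC = 1 − MPS = 1 − 0.27 = 0.73.
Expenditure multiplier = 1/(1 − MPC) = 1/(1 − 0.73) = 1/0.27 ≈ 3.704.
ΔG contributes k·ΔG = (+¥164 trillion) / 0.27 ≈ +¥607.4 trillion.
ΔT of +¥482 trillion changes first-round spending by −c·ΔT = −¥351.86 trillion, contributing k·(−c·ΔT) = (−¥351.86 trillion) / 0.27 ≈ −¥1,303.2 trillion.
Net ΔY = k(ΔG − c·ΔT) = (−¥187.86 trillion) / 0.27 ≈ −¥696 trillion.

−¥696 trillion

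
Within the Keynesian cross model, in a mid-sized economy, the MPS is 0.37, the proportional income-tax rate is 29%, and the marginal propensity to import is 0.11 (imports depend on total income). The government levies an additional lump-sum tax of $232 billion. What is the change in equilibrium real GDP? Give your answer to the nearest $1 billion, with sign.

−$221 billion

MPC = 1 − MPS = 1 − 0.37 = 0.63.
A lump-sum tax change of +$232 billion shifts disposable income by −$232 billion; first-round consumption changes by −c × ΔT = −0.63 × (+$232 billion) = −$146.16 billion.
Expenditure multiplier = 1/(1 − c(1−t) + m) = 1/(1 − 0.63×0.71 + 0.11) = 1/0.6627 ≈ 1.509.
The tax multiplier is −c × k ≈ −0.951, so ΔY = k × (−c·ΔT) = (−$146.16 billion) / 0.6627 ≈ −$221 billion.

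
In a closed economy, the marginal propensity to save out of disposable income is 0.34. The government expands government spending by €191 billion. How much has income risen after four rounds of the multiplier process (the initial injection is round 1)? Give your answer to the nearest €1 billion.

€455 billion

MPC = 1 − MPS = 1 − 0.34 = 0.66.
Round 1 adds ΔG = €191 billion; each later round is MPC = 0.66 times the previous.
After 4 rounds: 191 + 126.06 + 83.1996 + 54.911736 = ΔG·(1 − c^4)/(1 − c) = 191 × (1 − 0.18974736)/0.34 ≈ €455 billion.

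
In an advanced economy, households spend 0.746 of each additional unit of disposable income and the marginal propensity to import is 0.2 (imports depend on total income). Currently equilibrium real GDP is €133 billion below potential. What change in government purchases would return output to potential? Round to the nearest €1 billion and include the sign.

Spending multiplier = 1/(1 − c + m) = 1/(1 − 0.746 + 0.2) = 1/0.454 ≈ 2.203.
Need ΔY = +€133 billion, so ΔG = ΔY/k = (+€133 billion) × 0.454 ≈ +€60 billion.
The government should increase government purchases by €60 billion.

+€60 billion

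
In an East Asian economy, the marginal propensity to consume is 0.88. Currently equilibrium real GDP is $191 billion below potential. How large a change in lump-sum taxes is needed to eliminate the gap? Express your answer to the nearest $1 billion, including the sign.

Spending multiplier = 1/(1 − MPC) = 1/(1 − 0.88) = 1/0.12 ≈ 8.333.
Tax multiplier = −c·k = −0.88/0.12 ≈ −7.333. Need ΔY = +$191 billion, so ΔT = ΔY/(−c·k) = −(+$191 billion) × 0.12 / 0.88 ≈ −$26 billion.
The government should cut lump-sum taxes by $26 billion.

−$26 billion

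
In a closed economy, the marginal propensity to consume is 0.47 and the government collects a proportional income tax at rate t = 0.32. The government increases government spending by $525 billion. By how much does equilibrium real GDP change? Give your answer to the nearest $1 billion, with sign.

Spending multiplier = 1/(1 − c(1−t)) = 1/(1 − 0.47×0.68) = 1/0.6804 ≈ 1.47.
ΔY = k × ΔG = (+$525 billion) / 0.6804 ≈ +$772 billion.

+$772 billion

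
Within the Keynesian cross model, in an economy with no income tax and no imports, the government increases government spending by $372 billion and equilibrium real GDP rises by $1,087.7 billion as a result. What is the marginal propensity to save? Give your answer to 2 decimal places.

Implied spending multiplier k = ΔY/ΔG = 1,087.7/372 ≈ 2.9239.
Since k = 1/(1 − MPC), MPC = 1 − 1/k = 1 − ΔG/ΔY = 1 − 372/1,087.7 ≈ 0.66.
MPS = 1 − MPC = 0.34.

0.34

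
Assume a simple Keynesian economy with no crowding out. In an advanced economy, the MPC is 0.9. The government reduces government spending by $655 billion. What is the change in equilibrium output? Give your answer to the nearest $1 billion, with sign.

Spending multiplier = 1/(1 − MPC) = 1/(1 − 0.9) = 1/0.1 = 10.
ΔY = k × ΔG = (−$655 billion) / 0.1 = −$6,550 billion.

−$6,550 billion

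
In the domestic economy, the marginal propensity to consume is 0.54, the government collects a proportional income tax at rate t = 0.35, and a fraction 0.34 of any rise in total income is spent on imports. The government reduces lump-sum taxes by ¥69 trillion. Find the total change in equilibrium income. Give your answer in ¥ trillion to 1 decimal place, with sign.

+¥37.7 trillion

A lump-sum tax change of −¥69 trillion shifts disposable income by +¥69 trillion; first-round consumption changes by −c × ΔT = −0.54 × (−¥69 trillion) = +¥37.26 trillion.
Expenditure multiplier = 1/(1 − c(1−t) + m) = 1/(1 − 0.54×0.65 + 0.34) = 1/0.989 ≈ 1.011.
The tax multiplier is −c × k ≈ −0.546, so ΔY = k × (−c·ΔT) = (+¥37.26 trillion) / 0.989 ≈ +¥37.7 trillion.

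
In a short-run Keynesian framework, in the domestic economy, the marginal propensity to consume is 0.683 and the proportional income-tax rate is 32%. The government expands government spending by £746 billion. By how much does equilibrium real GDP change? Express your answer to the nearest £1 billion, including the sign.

+£1,393 billion

Government-spending multiplier = 1/(1 − c(1−t)) = 1/(1 − 0.683×0.68) = 1/0.53556 ≈ 1.867.
ΔY = k × ΔG = (+£746 billion) / 0.53556 ≈ +£1,393 billion.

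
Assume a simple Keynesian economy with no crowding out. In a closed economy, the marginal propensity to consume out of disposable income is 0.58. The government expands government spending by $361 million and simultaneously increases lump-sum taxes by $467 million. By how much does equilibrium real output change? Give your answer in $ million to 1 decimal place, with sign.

+$214.6 million

Expenditure multiplier = 1/(1 − MPC) = 1/(1 − 0.58) = 1/0.42 ≈ 2.381.
ΔG contributes k·ΔG = (+$361 million) / 0.42 ≈ +$859.5 million.
ΔT of +$467 million changes first-round spending by −c·ΔT = −$270.86 million, contributing k·(−c·ΔT) = (−$270.86 million) / 0.42 ≈ −$644.9 million.
Net ΔY = k(ΔG − c·ΔT) = (+$90.14 million) / 0.42 ≈ +$214.6 million.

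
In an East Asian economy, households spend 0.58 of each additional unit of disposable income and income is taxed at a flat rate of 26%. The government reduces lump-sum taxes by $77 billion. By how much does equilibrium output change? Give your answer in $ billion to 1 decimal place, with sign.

+$78.2 billion

A lump-sum tax change of −$77 billion shifts disposable income by +$77 billion; first-round consumption changes by −c × ΔT = −0.58 × (−$77 billion) = +$44.66 billion.
Expenditure multiplier = 1/(1 − c(1−t)) = 1/(1 − 0.58×0.74) = 1/0.5708 ≈ 1.752.
The tax multiplier is −c × k ≈ −1.016, so ΔY = k × (−c·ΔT) = (+$44.66 billion) / 0.5708 ≈ +$78.2 billion.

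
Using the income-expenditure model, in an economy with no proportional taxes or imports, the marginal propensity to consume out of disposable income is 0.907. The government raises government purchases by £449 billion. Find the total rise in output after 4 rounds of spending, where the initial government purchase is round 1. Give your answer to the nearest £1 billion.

Round 1 adds ΔG = £449 billion; each later round is MPC = 0.907 times the previous.
After 4 rounds: 449 + 407.243 + 369.369401 + 335.018046707 = ΔG·(1 − c^4)/(1 − c) = 449 × (1 − 0.676751377201)/0.093 ≈ £1,561 billion.

£1,561 billion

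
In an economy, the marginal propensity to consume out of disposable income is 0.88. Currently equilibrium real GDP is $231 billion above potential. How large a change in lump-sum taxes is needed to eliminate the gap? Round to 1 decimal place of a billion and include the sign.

+$31.5 billion

Spending multiplier = 1/(1 − MPC) = 1/(1 − 0.88) = 1/0.12 ≈ 8.333.
Tax multiplier = −c·k = −0.88/0.12 ≈ −7.333. Need ΔY = −$231 billion, so ΔT = ΔY/(−c·k) = −(−$231 billion) × 0.12 / 0.88 = +$31.5 billion.
The government should raise lump-sum taxes by $31.5 billion.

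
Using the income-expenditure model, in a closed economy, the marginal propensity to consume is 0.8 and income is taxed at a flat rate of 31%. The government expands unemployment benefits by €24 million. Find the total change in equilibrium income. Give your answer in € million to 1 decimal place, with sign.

+€42.9 million

The transfer change shifts disposable income by +€24 million, so first-round consumption changes by c·ΔTR = 0.8 × (+€24 million) = +€19.2 million.
Expenditure multiplier = 1/(1 − c(1−t)) = 1/(1 − 0.8×0.69) = 1/0.448 ≈ 2.232.
The transfer multiplier is c × k ≈ 1.786, so ΔY = k × (c·ΔTR) = (+€19.2 million) / 0.448 ≈ +€42.9 million.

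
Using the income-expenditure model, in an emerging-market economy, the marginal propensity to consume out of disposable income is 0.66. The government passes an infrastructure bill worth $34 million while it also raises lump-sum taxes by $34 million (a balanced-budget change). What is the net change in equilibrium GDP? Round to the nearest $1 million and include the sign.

Expenditure multiplier = 1/(1 − MPC) = 1/(1 − 0.66) = 1/0.34 ≈ 2.941.
ΔG contributes k·ΔG = (+$34 million) / 0.34 = +$100 million.
ΔT of +$34 million changes first-round spending by −c·ΔT = −$22.44 million, contributing k·(−c·ΔT) = (−$22.44 million) / 0.34 = −$66 million.
With ΔG = ΔT and no other leakages, the balanced-budget multiplier is 1, so ΔY = ΔG = +$34 million.

+$34 million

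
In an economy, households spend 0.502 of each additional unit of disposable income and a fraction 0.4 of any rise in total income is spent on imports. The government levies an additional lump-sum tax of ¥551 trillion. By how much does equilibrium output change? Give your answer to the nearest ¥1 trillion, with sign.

−¥308 trillion

A lump-sum tax change of +¥551 trillion shifts disposable income by −¥551 trillion; first-round consumption changes by −c × ΔT = −0.502 × (+¥551 trillion) = −¥276.602 trillion.
Expenditure multiplier = 1/(1 − c + m) = 1/(1 − 0.502 + 0.4) = 1/0.898 ≈ 1.114.
The tax multiplier is −c × k ≈ −0.559, so ΔY = k × (−c·ΔT) = (−¥276.602 trillion) / 0.898 ≈ −¥308 trillion.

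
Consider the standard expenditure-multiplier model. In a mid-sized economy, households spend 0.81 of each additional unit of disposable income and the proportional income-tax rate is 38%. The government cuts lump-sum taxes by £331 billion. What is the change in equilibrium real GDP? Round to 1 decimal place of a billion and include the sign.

+£538.6 billion

A lump-sum tax change of −£331 billion shifts disposable income by +£331 billion; first-round consumption changes by −c × ΔT = −0.81 × (−£331 billion) = +£268.11 billion.
Expenditure multiplier = 1/(1 − c(1−t)) = 1/(1 − 0.81×0.62) = 1/0.4978 ≈ 2.009.
The tax multiplier is −c × k ≈ −1.627, so ΔY = k × (−c·ΔT) = (+£268.11 billion) / 0.4978 ≈ +£538.6 billion.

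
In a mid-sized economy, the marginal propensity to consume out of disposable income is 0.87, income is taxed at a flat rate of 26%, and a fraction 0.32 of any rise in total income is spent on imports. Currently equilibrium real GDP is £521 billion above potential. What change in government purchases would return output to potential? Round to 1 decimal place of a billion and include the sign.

−£352.3 billion

Spending multiplier = 1/(1 − c(1−t) + m) = 1/(1 − 0.87×0.74 + 0.32) = 1/0.6762 ≈ 1.479.
Need ΔY = −£521 billion, so ΔG = ΔY/k = (−£521 billion) × 0.6762 ≈ −£352.3 billion.
The government should cut government purchases by £352.3 billion.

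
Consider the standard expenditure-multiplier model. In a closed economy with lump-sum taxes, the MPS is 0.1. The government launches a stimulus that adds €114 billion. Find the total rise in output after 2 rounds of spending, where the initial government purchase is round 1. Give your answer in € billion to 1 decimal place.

MPC = 1 − MPS = 1 − 0.1 = 0.9.
Round 1 adds ΔG = €114 billion; each later round is MPC = 0.9 times the previous.
After 2 rounds: 114 + 102.6 = ΔG·(1 − c^2)/(1 − c) = 114 × (1 − 0.81)/0.1 = €216.6 billion.

€216.6 billion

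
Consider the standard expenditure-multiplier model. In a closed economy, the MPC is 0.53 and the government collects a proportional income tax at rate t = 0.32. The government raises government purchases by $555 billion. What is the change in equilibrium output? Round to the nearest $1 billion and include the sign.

Spending multiplier = 1/(1 − c(1−t)) = 1/(1 − 0.53×0.68) = 1/0.6396 ≈ 1.563.
ΔY = k × ΔG = (+$555 billion) / 0.6396 ≈ +$868 billion.

+$868 billion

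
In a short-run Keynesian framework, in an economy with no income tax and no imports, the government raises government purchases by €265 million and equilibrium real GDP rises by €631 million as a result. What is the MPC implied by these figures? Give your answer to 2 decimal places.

Implied spending multiplier k = ΔY/ΔG = 631/265 ≈ 2.3811.
Since k = 1/(1 − MPC), MPC = 1 − 1/k = 1 − ΔG/ΔY = 1 − 265/631 ≈ 0.58.

0.58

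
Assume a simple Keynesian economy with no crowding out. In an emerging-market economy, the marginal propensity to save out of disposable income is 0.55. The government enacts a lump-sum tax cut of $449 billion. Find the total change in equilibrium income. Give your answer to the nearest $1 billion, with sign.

MPC = 1 − MPS = 1 − 0.55 = 0.45.
A lump-sum tax change of −$449 billion shifts disposable income by +$449 billion; first-round consumption changes by −c × ΔT = −0.45 × (−$449 billion) = +$202.05 billion.
Expenditure multiplier = 1/(1 − MPC) = 1/(1 − 0.45) = 1/0.55 ≈ 1.818.
The tax multiplier is −c × k ≈ −0.818, so ΔY = k × (−c·ΔT) = (+$202.05 billion) / 0.55 ≈ +$367 billion.

+$367 billion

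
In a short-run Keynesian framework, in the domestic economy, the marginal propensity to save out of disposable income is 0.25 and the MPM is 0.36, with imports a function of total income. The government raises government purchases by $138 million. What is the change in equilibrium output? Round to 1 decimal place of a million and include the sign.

MPC = 1 − MPS = 1 − 0.25 = 0.75.
Expenditure multiplier = 1/(1 − c + m) = 1/(1 − 0.75 + 0.36) = 1/0.61 ≈ 1.639.
ΔY = k × ΔG = (+$138 million) / 0.61 ≈ +$226.2 million.

+$226.2 million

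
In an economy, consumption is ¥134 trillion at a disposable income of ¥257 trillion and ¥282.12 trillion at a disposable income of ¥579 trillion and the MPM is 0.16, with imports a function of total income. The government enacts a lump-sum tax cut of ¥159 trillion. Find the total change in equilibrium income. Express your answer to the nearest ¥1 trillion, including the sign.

MPC = ΔC/ΔYd = (282.12 − 134)/(579 − 257) = 148.12/322 = 0.46.
A lump-sum tax change of −¥159 trillion shifts disposable income by +¥159 trillion; first-round consumption changes by −c × ΔT = −0.46 × (−¥159 trillion) = +¥73.14 trillion.
Expenditure multiplier = 1/(1 − c + m) = 1/(1 − 0.46 + 0.16) = 1/0.7 ≈ 1.429.
The tax multiplier is −c × k ≈ −0.657, so ΔY = k × (−c·ΔT) = (+¥73.14 trillion) / 0.7 ≈ +¥104 trillion.

+¥104 trillion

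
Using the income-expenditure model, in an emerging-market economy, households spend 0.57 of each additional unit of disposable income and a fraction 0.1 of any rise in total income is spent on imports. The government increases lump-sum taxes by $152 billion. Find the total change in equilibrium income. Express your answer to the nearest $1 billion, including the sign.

A lump-sum tax change of +$152 billion shifts disposable income by −$152 billion; first-round consumption changes by −c × ΔT = −0.57 × (+$152 billion) = −$86.64 billion.
Expenditure multiplier = 1/(1 − c + m) = 1/(1 − 0.57 + 0.1) = 1/0.53 ≈ 1.887.
The tax multiplier is −c × k ≈ −1.075, so ΔY = k × (−c·ΔT) = (−$86.64 billion) / 0.53 ≈ −$163 billion.

−$163 billion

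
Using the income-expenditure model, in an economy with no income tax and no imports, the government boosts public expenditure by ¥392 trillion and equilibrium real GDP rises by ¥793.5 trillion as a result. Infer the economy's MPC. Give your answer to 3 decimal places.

0.506

Implied spending multiplier k = ΔY/ΔG = 793.5/392 ≈ 2.0242.
Since k = 1/(1 − MPC), MPC = 1 − 1/k = 1 − ΔG/ΔY = 1 − 392/793.5 ≈ 0.506.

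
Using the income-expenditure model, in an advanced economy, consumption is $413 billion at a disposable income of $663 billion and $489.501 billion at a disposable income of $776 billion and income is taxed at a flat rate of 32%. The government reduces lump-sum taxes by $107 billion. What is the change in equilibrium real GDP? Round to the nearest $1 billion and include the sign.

+$134 billion

MPC = ΔC/ΔYd = (489.501 − 413)/(776 − 663) = 76.501/113 = 0.677.
A lump-sum tax change of −$107 billion shifts disposable income by +$107 billion; first-round consumption changes by −c × ΔT = −0.677 × (−$107 billion) = +$72.439 billion.
Expenditure multiplier = 1/(1 − c(1−t)) = 1/(1 − 0.677×0.68) = 1/0.53964 ≈ 1.853.
The tax multiplier is −c × k ≈ −1.255, so ΔY = k × (−c·ΔT) = (+$72.439 billion) / 0.53964 ≈ +$134 billion.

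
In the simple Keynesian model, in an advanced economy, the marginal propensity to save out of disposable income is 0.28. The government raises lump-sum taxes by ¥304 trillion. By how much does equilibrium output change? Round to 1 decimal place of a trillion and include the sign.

MPC = 1 − MPS = 1 − 0.28 = 0.72.
A lump-sum tax change of +¥304 trillion shifts disposable income by −¥304 trillion; first-round consumption changes by −c × ΔT = −0.72 × (+¥304 trillion) = −¥218.88 trillion.
Expenditure multiplier = 1/(1 − MPC) = 1/(1 − 0.72) = 1/0.28 ≈ 3.571.
The tax multiplier is −c × k ≈ −2.571, so ΔY = k × (−c·ΔT) = (−¥218.88 trillion) / 0.28 ≈ −¥781.7 trillion.

−¥781.7 trillion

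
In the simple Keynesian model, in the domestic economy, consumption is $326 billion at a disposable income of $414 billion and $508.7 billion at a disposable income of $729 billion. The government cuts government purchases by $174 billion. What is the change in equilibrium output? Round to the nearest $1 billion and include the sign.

−$414 billion

MPC = ΔC/ΔYd = (508.7 − 326)/(729 − 414) = 182.7/315 = 0.58.
Government-spending multiplier = 1/(1 − MPC) = 1/(1 − 0.58) = 1/0.42 ≈ 2.381.
ΔY = k × ΔG = (−$174 billion) / 0.42 ≈ −$414 billion.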